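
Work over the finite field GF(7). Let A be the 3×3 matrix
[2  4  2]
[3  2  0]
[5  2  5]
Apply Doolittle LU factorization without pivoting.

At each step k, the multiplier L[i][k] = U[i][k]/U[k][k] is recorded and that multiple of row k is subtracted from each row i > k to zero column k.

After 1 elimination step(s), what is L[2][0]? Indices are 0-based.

k=0: U[0][0]=2
  eliminate (1,0): mult=5, new row 1: (0, 3, 4); set L[1][0]=5
  eliminate (2,0): mult=6, new row 2: (0, 6, 0); set L[2][0]=6

L[2][0] = 6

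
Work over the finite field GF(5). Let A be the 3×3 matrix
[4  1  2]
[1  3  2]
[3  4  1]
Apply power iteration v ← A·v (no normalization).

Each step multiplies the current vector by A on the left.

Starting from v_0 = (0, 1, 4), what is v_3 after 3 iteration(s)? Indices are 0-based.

v_3 = (3, 0, 0)

v_0 = (0, 1, 4).
v_1 = A·v_0 = (4, 1, 3).
v_2 = A·v_1 = (3, 3, 4).
v_3 = A·v_2 = (3, 0, 0).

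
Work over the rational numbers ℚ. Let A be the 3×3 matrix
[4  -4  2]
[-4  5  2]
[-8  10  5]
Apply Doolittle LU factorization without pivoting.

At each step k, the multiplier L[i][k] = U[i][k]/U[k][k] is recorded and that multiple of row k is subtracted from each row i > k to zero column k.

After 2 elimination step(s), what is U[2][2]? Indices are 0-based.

U[2][2] = 1

k=0: U[0][0]=4
  eliminate (1,0): mult=-1, new row 1: (0, 1, 4); set L[1][0]=-1
  eliminate (2,0): mult=-2, new row 2: (0, 2, 9); set L[2][0]=-2
k=1: U[1][1]=1
  eliminate (2,1): mult=2, new row 2: (0, 0, 1); set L[2][1]=2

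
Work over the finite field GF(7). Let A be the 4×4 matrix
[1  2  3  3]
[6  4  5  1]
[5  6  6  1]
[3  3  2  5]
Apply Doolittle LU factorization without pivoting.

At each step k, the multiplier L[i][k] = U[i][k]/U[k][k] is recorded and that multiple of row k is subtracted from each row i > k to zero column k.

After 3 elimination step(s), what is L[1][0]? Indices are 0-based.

L[1][0] = 6

[col 0] pivot 1
  R1 -= 6*R0 → (0, 6, 1, 4)  (L[1][0] := 6)
  R2 -= 5*R0 → (0, 3, 5, 0)  (L[2][0] := 5)
  R3 -= 3*R0 → (0, 4, 0, 3)  (L[3][0] := 3)
[col 1] pivot 6
  R2 -= 4*R1 → (0, 0, 1, 5)  (L[2][1] := 4)
  R3 -= 3*R1 → (0, 0, 4, 5)  (L[3][1] := 3)
[col 2] pivot 1
  R3 -= 4*R2 → (0, 0, 0, 6)  (L[3][2] := 4)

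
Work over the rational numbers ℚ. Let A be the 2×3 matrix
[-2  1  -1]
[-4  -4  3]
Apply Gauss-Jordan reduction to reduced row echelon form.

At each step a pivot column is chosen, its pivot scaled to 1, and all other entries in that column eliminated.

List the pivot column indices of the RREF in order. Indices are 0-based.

step 1: normalize row 0 (÷-2) = (1, -1/2, 1/2)
  row 1: subtract -4×row0 = (0, -6, 5)
step 2: normalize row 1 (÷-6) = (0, 1, -5/6)
  row 0: subtract -1/2×row1 = (1, 0, 1/12)

pivot columns: 0, 1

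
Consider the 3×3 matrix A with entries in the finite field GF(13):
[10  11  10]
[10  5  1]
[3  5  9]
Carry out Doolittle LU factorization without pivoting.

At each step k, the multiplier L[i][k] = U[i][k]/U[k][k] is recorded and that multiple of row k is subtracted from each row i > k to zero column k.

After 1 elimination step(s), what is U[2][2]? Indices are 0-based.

U[2][2] = 6

k=0: U[0][0]=10
  eliminate (1,0): mult=1, new row 1: (0, 7, 4); set L[1][0]=1
  eliminate (2,0): mult=12, new row 2: (0, 3, 6); set L[2][0]=12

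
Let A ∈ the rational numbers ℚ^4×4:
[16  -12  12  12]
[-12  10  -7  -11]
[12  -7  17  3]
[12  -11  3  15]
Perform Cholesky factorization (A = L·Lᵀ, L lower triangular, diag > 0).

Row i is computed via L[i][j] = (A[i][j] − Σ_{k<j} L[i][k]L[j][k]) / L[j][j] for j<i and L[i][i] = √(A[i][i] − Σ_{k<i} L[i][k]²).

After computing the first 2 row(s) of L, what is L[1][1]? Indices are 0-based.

L[1][1] = 1

Step 1: L[0][0] = √(16) = 4.
  L[1][0] = (-12) / L[0][0] = -3.
Step 2: L[1][1] = √(1) = 1.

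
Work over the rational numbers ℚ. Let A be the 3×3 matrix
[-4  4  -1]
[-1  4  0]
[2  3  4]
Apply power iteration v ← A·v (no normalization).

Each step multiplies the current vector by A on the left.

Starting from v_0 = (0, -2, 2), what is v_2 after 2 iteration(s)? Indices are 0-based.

v_2 = (6, -22, -36)

v_0 = (0, -2, 2).
v_1 = A·v_0 = (-10, -8, 2).
v_2 = A·v_1 = (6, -22, -36).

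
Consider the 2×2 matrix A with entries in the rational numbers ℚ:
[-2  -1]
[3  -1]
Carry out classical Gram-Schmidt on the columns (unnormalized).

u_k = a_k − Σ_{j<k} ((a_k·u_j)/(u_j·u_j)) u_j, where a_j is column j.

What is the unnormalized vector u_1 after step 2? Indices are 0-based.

u_1 = (-15/13, -10/13)

Step 1: u_0 = a_0 = (-2, 3).
Step 2: u_1 = a_1 − (-1/13)·u_0 = (-15/13, -10/13).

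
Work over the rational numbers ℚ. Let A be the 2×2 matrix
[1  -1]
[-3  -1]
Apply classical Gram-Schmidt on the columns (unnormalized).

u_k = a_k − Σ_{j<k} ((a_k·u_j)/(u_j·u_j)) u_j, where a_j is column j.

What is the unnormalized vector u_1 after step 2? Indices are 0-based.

Step 1: u_0 = a_0 = (1, -3).
Step 2: u_1 = a_1 − (1/5)·u_0 = (-6/5, -2/5).

u_1 = (-6/5, -2/5)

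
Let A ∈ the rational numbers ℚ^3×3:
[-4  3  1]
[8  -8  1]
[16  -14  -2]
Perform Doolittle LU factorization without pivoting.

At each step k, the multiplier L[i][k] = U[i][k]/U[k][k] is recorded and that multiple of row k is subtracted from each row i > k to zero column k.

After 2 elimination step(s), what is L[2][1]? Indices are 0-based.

[col 0] pivot -4
  R1 -= -2*R0 → (0, -2, 3)  (L[1][0] := -2)
  R2 -= -4*R0 → (0, -2, 2)  (L[2][0] := -4)
[col 1] pivot -2
  R2 -= 1*R1 → (0, 0, -1)  (L[2][1] := 1)

L[2][1] = 1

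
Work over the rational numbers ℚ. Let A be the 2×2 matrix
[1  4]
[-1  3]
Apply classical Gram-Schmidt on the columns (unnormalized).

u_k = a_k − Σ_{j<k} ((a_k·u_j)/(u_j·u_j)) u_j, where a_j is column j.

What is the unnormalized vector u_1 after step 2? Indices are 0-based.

Step 1: u_0 = a_0 = (1, -1).
Step 2: u_1 = a_1 − (1/2)·u_0 = (7/2, 7/2).

u_1 = (7/2, 7/2)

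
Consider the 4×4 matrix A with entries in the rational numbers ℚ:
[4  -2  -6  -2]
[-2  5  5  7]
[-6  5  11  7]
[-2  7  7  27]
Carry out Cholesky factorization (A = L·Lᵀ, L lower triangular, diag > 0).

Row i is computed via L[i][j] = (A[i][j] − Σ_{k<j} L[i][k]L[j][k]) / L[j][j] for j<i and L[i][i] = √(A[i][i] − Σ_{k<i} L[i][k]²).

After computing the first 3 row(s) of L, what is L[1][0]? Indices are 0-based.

Step 1: L[0][0] = √(4) = 2.
  L[1][0] = (-2) / L[0][0] = -1.
Step 2: L[1][1] = √(4) = 2.
  L[2][0] = (-6) / L[0][0] = -3.
  L[2][1] = (2) / L[1][1] = 1.
Step 3: L[2][2] = √(1) = 1.

L[1][0] = -1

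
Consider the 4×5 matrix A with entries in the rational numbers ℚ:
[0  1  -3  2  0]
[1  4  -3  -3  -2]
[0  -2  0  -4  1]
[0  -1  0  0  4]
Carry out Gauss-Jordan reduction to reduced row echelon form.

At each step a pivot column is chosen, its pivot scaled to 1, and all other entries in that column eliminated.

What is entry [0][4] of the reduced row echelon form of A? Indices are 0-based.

step 1: exchange rows 0,1
step 1: normalize row 0 (÷1) = (1, 4, -3, -3, -2)
step 2: normalize row 1 (÷1) = (0, 1, -3, 2, 0)
  row 0: subtract 4×row1 = (1, 0, 9, -11, -2)
  row 2: subtract -2×row1 = (0, 0, -6, 0, 1)
  row 3: subtract -1×row1 = (0, 0, -3, 2, 4)
step 3: normalize row 2 (÷-6) = (0, 0, 1, 0, -1/6)
  row 0: subtract 9×row2 = (1, 0, 0, -11, -1/2)
  row 1: subtract -3×row2 = (0, 1, 0, 2, -1/2)
  row 3: subtract -3×row2 = (0, 0, 0, 2, 7/2)
step 4: normalize row 3 (÷2) = (0, 0, 0, 1, 7/4)
  row 0: subtract -11×row3 = (1, 0, 0, 0, 75/4)
  row 1: subtract 2×row3 = (0, 1, 0, 0, -4)

M[0][4] = 75/4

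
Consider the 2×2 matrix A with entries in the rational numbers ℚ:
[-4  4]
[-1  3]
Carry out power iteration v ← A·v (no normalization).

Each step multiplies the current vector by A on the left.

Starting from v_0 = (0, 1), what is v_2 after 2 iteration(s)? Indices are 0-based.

v_0 = (0, 1).
v_1 = A·v_0 = (4, 3).
v_2 = A·v_1 = (-4, 5).

v_2 = (-4, 5)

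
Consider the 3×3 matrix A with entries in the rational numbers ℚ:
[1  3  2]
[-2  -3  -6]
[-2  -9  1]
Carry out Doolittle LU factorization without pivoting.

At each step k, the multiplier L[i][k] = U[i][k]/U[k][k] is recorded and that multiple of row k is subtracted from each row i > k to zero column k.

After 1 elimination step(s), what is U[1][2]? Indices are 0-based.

U[1][2] = -2

[col 0] pivot 1
  R1 -= -2*R0 → (0, 3, -2)  (L[1][0] := -2)
  R2 -= -2*R0 → (0, -3, 5)  (L[2][0] := -2)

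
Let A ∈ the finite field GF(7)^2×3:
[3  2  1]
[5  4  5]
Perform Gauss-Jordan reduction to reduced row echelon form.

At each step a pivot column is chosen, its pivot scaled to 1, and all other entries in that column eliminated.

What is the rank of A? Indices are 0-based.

rank = 2

[1] R0 /= 3  ⇒  (1, 3, 5)
     R1 -= 5·R0  ⇒  (0, 3, 1)
[2] R1 /= 3  ⇒  (0, 1, 5)
     R0 -= 3·R1  ⇒  (1, 0, 4)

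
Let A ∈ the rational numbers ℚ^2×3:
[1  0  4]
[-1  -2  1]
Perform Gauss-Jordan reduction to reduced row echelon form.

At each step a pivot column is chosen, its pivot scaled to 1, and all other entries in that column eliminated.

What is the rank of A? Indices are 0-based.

rank = 2

[1] R0 /= 1  ⇒  (1, 0, 4)
     R1 -= -1·R0  ⇒  (0, -2, 5)
[2] R1 /= -2  ⇒  (0, 1, -5/2)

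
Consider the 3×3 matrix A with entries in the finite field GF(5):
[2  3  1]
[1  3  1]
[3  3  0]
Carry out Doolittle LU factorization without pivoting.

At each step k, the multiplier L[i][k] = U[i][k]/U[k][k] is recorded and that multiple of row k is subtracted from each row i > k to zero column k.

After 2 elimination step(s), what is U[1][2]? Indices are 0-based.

k=0: U[0][0]=2
  eliminate (1,0): mult=3, new row 1: (0, 4, 3); set L[1][0]=3
  eliminate (2,0): mult=4, new row 2: (0, 1, 1); set L[2][0]=4
k=1: U[1][1]=4
  eliminate (2,1): mult=4, new row 2: (0, 0, 4); set L[2][1]=4

U[1][2] = 3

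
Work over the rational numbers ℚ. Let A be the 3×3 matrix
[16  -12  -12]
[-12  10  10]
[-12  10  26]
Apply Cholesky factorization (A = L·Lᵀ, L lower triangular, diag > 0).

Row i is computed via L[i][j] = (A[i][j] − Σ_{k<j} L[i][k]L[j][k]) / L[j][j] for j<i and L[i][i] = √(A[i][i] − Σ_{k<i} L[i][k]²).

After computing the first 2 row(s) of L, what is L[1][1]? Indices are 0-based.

L[1][1] = 1

Step 1: L[0][0] = √(16) = 4.
  L[1][0] = (-12) / L[0][0] = -3.
Step 2: L[1][1] = √(1) = 1.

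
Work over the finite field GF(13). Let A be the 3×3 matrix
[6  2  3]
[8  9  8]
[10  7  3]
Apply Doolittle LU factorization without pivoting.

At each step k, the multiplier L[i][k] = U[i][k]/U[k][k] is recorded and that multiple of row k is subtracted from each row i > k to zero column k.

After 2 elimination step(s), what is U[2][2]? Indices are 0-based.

U[2][2] = 8

Step 1: pivot at (0,0) is 6.
  row1 ← row1 − (10)·row0  ⇒  L[1][0]=10, U row1=(0, 2, 4)
  row2 ← row2 − (6)·row0  ⇒  L[2][0]=6, U row2=(0, 8, 11)
Step 2: pivot at (1,1) is 2.
  row2 ← row2 − (4)·row1  ⇒  L[2][1]=4, U row2=(0, 0, 8)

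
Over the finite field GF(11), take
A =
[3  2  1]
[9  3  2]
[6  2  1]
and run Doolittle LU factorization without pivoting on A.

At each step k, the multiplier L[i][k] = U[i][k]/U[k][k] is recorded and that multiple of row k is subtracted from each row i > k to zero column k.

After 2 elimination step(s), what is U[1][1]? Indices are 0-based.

[col 0] pivot 3
  R1 -= 3*R0 → (0, 8, 10)  (L[1][0] := 3)
  R2 -= 2*R0 → (0, 9, 10)  (L[2][0] := 2)
[col 1] pivot 8
  R2 -= 8*R1 → (0, 0, 7)  (L[2][1] := 8)

U[1][1] = 8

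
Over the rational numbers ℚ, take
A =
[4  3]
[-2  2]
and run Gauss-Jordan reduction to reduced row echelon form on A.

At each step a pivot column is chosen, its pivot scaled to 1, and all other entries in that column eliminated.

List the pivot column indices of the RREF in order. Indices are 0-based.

pivot(0,0)=4: scale R0 → (1, 3/4)
  clear (1,0): R1 −= (-2)R0 → (0, 7/2)
pivot(1,1)=7/2: scale R1 → (0, 1)
  clear (0,1): R0 −= (3/4)R1 → (1, 0)

pivot columns: 0, 1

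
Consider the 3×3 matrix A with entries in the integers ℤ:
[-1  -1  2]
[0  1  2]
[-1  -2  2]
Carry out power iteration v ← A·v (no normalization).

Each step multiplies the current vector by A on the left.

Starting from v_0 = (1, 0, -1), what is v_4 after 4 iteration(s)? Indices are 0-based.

v_0 = (1, 0, -1).
v_1 = A·v_0 = (-3, -2, -3).
v_2 = A·v_1 = (-1, -8, 1).
v_3 = A·v_2 = (11, -6, 19).
v_4 = A·v_3 = (33, 32, 39).

v_4 = (33, 32, 39)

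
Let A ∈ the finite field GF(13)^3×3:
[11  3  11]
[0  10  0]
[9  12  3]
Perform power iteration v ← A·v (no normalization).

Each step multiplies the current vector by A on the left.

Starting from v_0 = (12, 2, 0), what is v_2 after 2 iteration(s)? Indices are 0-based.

v_0 = (12, 2, 0).
v_1 = A·v_0 = (8, 7, 2).
v_2 = A·v_1 = (1, 5, 6).

v_2 = (1, 5, 6)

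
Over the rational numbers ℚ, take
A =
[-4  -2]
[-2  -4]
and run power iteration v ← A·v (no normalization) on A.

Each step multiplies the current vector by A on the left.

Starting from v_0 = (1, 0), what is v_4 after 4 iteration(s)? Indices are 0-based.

v_4 = (656, 640)

v_0 = (1, 0).
v_1 = A·v_0 = (-4, -2).
v_2 = A·v_1 = (20, 16).
v_3 = A·v_2 = (-112, -104).
v_4 = A·v_3 = (656, 640).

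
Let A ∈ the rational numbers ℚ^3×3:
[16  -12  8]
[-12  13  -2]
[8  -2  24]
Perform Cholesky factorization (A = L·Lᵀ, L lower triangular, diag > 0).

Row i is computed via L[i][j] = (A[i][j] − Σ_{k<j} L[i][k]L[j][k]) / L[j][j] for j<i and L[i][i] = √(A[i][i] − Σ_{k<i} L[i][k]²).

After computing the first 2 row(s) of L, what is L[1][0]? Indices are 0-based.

L[1][0] = -3

Step 1: L[0][0] = √(16) = 4.
  L[1][0] = (-12) / L[0][0] = -3.
Step 2: L[1][1] = √(4) = 2.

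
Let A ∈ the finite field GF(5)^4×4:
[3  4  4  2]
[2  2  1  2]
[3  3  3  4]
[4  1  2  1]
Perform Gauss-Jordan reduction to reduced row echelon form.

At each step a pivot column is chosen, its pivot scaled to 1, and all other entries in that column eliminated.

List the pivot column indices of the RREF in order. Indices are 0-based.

pivot columns: 0, 1, 2, 3

pivot(0,0)=3: scale R0 → (1, 3, 3, 4)
  clear (1,0): R1 −= (2)R0 → (0, 1, 0, 4)
  clear (2,0): R2 −= (3)R0 → (0, 4, 4, 2)
  clear (3,0): R3 −= (4)R0 → (0, 4, 0, 0)
pivot(1,1)=1: scale R1 → (0, 1, 0, 4)
  clear (0,1): R0 −= (3)R1 → (1, 0, 3, 2)
  clear (2,1): R2 −= (4)R1 → (0, 0, 4, 1)
  clear (3,1): R3 −= (4)R1 → (0, 0, 0, 4)
pivot(2,2)=4: scale R2 → (0, 0, 1, 4)
  clear (0,2): R0 −= (3)R2 → (1, 0, 0, 0)
pivot(3,3)=4: scale R3 → (0, 0, 0, 1)
  clear (1,3): R1 −= (4)R3 → (0, 1, 0, 0)
  clear (2,3): R2 −= (4)R3 → (0, 0, 1, 0)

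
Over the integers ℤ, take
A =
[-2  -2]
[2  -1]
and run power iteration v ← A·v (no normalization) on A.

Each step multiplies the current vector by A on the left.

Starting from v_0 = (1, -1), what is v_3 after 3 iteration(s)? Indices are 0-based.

v_0 = (1, -1).
v_1 = A·v_0 = (0, 3).
v_2 = A·v_1 = (-6, -3).
v_3 = A·v_2 = (18, -9).

v_3 = (18, -9)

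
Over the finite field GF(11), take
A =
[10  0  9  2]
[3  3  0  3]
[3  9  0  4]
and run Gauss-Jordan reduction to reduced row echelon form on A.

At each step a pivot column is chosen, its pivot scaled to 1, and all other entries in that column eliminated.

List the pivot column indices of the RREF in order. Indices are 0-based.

pivot columns: 0, 1, 2

pivot(0,0)=10: scale R0 → (1, 0, 2, 9)
  clear (1,0): R1 −= (3)R0 → (0, 3, 5, 9)
  clear (2,0): R2 −= (3)R0 → (0, 9, 5, 10)
pivot(1,1)=3: scale R1 → (0, 1, 9, 3)
  clear (2,1): R2 −= (9)R1 → (0, 0, 1, 5)
pivot(2,2)=1: scale R2 → (0, 0, 1, 5)
  clear (0,2): R0 −= (2)R2 → (1, 0, 0, 10)
  clear (1,2): R1 −= (9)R2 → (0, 1, 0, 2)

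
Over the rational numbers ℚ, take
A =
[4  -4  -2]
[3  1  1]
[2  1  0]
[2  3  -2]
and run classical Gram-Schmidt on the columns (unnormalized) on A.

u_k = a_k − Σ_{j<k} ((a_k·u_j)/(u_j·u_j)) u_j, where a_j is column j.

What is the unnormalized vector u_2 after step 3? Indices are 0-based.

Step 1: u_0 = a_0 = (4, 3, 2, 2).
Step 2: u_1 = a_1 − (-5/33)·u_0 = (-112/33, 16/11, 43/33, 109/33).
Step 3: u_2 = a_2 − (-3/11)·u_0 − (27/433)·u_1 = (-302/433, 748/433, 201/433, -719/433).

u_2 = (-302/433, 748/433, 201/433, -719/433)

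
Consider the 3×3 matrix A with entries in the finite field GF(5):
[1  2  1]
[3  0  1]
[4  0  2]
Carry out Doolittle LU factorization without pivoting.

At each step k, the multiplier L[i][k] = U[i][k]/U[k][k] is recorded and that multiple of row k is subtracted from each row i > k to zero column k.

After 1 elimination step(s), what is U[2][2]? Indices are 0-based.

U[2][2] = 3

Step 1: pivot at (0,0) is 1.
  row1 ← row1 − (3)·row0  ⇒  L[1][0]=3, U row1=(0, 4, 3)
  row2 ← row2 − (4)·row0  ⇒  L[2][0]=4, U row2=(0, 2, 3)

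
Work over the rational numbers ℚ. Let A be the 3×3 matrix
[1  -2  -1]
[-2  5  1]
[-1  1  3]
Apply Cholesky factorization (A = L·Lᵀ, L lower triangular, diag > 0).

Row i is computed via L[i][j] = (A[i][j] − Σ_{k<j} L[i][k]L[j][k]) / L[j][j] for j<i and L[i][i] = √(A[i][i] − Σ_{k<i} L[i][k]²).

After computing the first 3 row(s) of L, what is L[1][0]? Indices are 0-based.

L[1][0] = -2

Step 1: L[0][0] = √(1) = 1.
  L[1][0] = (-2) / L[0][0] = -2.
Step 2: L[1][1] = √(1) = 1.
  L[2][0] = (-1) / L[0][0] = -1.
  L[2][1] = (-1) / L[1][1] = -1.
Step 3: L[2][2] = √(1) = 1.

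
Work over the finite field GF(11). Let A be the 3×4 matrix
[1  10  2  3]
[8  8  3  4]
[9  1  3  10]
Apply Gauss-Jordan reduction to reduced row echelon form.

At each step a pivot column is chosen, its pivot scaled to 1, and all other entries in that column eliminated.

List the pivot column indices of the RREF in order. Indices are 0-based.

pivot(0,0)=1: scale R0 → (1, 10, 2, 3)
  clear (1,0): R1 −= (8)R0 → (0, 5, 9, 2)
  clear (2,0): R2 −= (9)R0 → (0, 10, 7, 5)
pivot(1,1)=5: scale R1 → (0, 1, 4, 7)
  clear (0,1): R0 −= (10)R1 → (1, 0, 6, 10)
  clear (2,1): R2 −= (10)R1 → (0, 0, 0, 1)
col 2: no nonzero at/below row 2; advance.
pivot(2,3)=1: scale R2 → (0, 0, 0, 1)
  clear (0,3): R0 −= (10)R2 → (1, 0, 6, 0)
  clear (1,3): R1 −= (7)R2 → (0, 1, 4, 0)

pivot columns: 0, 1, 3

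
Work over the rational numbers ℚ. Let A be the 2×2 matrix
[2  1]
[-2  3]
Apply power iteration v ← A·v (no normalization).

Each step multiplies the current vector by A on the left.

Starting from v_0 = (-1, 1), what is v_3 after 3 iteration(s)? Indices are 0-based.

v_3 = (23, 45)

v_0 = (-1, 1).
v_1 = A·v_0 = (-1, 5).
v_2 = A·v_1 = (3, 17).
v_3 = A·v_2 = (23, 45).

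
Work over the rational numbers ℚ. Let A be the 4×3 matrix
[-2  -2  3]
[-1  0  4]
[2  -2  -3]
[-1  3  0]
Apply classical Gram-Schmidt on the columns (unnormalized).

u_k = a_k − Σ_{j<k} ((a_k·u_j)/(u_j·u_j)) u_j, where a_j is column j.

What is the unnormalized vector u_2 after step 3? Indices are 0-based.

u_2 = (-157/161, 372/161, -5/23, -128/161)

Step 1: u_0 = a_0 = (-2, -1, 2, -1).
Step 2: u_1 = a_1 − (-3/10)·u_0 = (-13/5, -3/10, -7/5, 27/10).
Step 3: u_2 = a_2 − (-8/5)·u_0 − (-48/161)·u_1 = (-157/161, 372/161, -5/23, -128/161).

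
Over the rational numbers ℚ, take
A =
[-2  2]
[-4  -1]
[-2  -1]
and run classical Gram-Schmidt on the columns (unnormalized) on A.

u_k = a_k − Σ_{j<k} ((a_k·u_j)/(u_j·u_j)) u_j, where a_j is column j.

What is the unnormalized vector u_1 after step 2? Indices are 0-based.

Step 1: u_0 = a_0 = (-2, -4, -2).
Step 2: u_1 = a_1 − (1/12)·u_0 = (13/6, -2/3, -5/6).

u_1 = (13/6, -2/3, -5/6)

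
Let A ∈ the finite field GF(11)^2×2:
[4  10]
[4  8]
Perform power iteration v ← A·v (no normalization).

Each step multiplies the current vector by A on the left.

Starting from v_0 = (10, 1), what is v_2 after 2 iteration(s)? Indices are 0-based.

v_2 = (9, 1)

v_0 = (10, 1).
v_1 = A·v_0 = (6, 4).
v_2 = A·v_1 = (9, 1).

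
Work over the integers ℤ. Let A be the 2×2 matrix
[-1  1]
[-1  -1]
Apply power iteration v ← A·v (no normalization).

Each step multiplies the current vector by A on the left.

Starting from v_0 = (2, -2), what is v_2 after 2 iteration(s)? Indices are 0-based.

v_0 = (2, -2).
v_1 = A·v_0 = (-4, 0).
v_2 = A·v_1 = (4, 4).

v_2 = (4, 4)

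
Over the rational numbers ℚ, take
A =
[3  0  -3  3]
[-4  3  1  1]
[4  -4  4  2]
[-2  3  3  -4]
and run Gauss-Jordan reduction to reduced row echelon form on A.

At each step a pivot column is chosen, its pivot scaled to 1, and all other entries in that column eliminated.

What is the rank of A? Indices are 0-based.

[1] R0 /= 3  ⇒  (1, 0, -1, 1)
     R1 -= -4·R0  ⇒  (0, 3, -3, 5)
     R2 -= 4·R0  ⇒  (0, -4, 8, -2)
     R3 -= -2·R0  ⇒  (0, 3, 1, -2)
[2] R1 /= 3  ⇒  (0, 1, -1, 5/3)
     R2 -= -4·R1  ⇒  (0, 0, 4, 14/3)
     R3 -= 3·R1  ⇒  (0, 0, 4, -7)
[3] R2 /= 4  ⇒  (0, 0, 1, 7/6)
     R0 -= -1·R2  ⇒  (1, 0, 0, 13/6)
     R1 -= -1·R2  ⇒  (0, 1, 0, 17/6)
     R3 -= 4·R2  ⇒  (0, 0, 0, -35/3)
[4] R3 /= -35/3  ⇒  (0, 0, 0, 1)
     R0 -= 13/6·R3  ⇒  (1, 0, 0, 0)
     R1 -= 17/6·R3  ⇒  (0, 1, 0, 0)
     R2 -= 7/6·R3  ⇒  (0, 0, 1, 0)

rank = 4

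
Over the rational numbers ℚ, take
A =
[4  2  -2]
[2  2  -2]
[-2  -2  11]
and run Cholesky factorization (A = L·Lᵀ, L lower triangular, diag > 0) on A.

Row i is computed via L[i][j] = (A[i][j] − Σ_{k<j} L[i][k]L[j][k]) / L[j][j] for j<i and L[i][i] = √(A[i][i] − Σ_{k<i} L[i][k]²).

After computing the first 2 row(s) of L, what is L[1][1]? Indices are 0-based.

Step 1: L[0][0] = √(4) = 2.
  L[1][0] = (2) / L[0][0] = 1.
Step 2: L[1][1] = √(1) = 1.

L[1][1] = 1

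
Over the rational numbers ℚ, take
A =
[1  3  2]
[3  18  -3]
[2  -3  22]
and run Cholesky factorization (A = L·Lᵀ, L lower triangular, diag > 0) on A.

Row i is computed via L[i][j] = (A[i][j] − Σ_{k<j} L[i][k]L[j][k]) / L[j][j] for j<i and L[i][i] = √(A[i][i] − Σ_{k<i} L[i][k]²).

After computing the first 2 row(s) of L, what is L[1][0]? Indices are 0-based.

L[1][0] = 3

Step 1: L[0][0] = √(1) = 1.
  L[1][0] = (3) / L[0][0] = 3.
Step 2: L[1][1] = √(9) = 3.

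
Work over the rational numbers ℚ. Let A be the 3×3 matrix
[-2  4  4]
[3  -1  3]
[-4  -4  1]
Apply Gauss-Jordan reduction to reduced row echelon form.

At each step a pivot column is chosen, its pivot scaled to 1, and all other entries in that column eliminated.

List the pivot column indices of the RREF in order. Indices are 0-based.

pivot columns: 0, 1, 2

step 1: normalize row 0 (÷-2) = (1, -2, -2)
  row 1: subtract 3×row0 = (0, 5, 9)
  row 2: subtract -4×row0 = (0, -12, -7)
step 2: normalize row 1 (÷5) = (0, 1, 9/5)
  row 0: subtract -2×row1 = (1, 0, 8/5)
  row 2: subtract -12×row1 = (0, 0, 73/5)
step 3: normalize row 2 (÷73/5) = (0, 0, 1)
  row 0: subtract 8/5×row2 = (1, 0, 0)
  row 1: subtract 9/5×row2 = (0, 1, 0)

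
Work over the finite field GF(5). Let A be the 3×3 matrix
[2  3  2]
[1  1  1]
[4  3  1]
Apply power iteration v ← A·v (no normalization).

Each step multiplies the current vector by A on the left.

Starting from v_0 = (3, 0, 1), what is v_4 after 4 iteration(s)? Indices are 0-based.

v_4 = (3, 1, 4)

v_0 = (3, 0, 1).
v_1 = A·v_0 = (3, 4, 3).
v_2 = A·v_1 = (4, 0, 2).
v_3 = A·v_2 = (2, 1, 3).
v_4 = A·v_3 = (3, 1, 4).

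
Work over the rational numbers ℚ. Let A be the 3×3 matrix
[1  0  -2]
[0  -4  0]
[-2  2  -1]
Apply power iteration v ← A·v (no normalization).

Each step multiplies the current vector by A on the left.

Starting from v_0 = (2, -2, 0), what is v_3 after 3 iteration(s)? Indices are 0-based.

v_0 = (2, -2, 0).
v_1 = A·v_0 = (2, 8, -8).
v_2 = A·v_1 = (18, -32, 20).
v_3 = A·v_2 = (-22, 128, -120).

v_3 = (-22, 128, -120)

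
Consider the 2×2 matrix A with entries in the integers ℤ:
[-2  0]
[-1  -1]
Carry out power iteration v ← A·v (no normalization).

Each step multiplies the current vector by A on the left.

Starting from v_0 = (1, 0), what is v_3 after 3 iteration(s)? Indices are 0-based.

v_3 = (-8, -7)

v_0 = (1, 0).
v_1 = A·v_0 = (-2, -1).
v_2 = A·v_1 = (4, 3).
v_3 = A·v_2 = (-8, -7).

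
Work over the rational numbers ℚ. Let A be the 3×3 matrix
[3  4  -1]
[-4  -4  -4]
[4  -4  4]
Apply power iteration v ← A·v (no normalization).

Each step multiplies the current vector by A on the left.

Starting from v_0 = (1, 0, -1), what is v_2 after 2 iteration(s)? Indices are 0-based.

v_2 = (12, -16, 16)

v_0 = (1, 0, -1).
v_1 = A·v_0 = (4, 0, 0).
v_2 = A·v_1 = (12, -16, 16).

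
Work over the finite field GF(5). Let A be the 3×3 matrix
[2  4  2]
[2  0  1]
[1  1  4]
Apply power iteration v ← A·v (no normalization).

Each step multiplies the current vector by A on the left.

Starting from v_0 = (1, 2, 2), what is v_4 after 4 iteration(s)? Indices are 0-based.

v_4 = (1, 2, 3)

v_0 = (1, 2, 2).
v_1 = A·v_0 = (4, 4, 1).
v_2 = A·v_1 = (1, 4, 2).
v_3 = A·v_2 = (2, 4, 3).
v_4 = A·v_3 = (1, 2, 3).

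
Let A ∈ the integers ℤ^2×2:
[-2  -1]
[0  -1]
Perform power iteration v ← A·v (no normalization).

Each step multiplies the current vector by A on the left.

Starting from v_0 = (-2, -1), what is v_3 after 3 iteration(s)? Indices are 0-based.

v_3 = (23, 1)

v_0 = (-2, -1).
v_1 = A·v_0 = (5, 1).
v_2 = A·v_1 = (-11, -1).
v_3 = A·v_2 = (23, 1).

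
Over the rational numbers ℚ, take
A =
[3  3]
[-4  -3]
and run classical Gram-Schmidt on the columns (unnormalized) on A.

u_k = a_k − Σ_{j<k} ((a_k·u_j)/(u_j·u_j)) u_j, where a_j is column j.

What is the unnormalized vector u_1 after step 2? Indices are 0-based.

Step 1: u_0 = a_0 = (3, -4).
Step 2: u_1 = a_1 − (21/25)·u_0 = (12/25, 9/25).

u_1 = (12/25, 9/25)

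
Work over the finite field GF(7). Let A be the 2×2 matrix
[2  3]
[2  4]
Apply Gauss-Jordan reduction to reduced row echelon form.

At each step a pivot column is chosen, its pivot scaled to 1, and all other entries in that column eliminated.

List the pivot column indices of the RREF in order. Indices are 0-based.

step 1: normalize row 0 (÷2) = (1, 5)
  row 1: subtract 2×row0 = (0, 1)
step 2: normalize row 1 (÷1) = (0, 1)
  row 0: subtract 5×row1 = (1, 0)

pivot columns: 0, 1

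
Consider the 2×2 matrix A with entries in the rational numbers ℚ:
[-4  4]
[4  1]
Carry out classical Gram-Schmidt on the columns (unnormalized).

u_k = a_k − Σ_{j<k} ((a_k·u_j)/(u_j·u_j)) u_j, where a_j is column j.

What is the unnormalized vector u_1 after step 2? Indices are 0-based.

u_1 = (5/2, 5/2)

Step 1: u_0 = a_0 = (-4, 4).
Step 2: u_1 = a_1 − (-3/8)·u_0 = (5/2, 5/2).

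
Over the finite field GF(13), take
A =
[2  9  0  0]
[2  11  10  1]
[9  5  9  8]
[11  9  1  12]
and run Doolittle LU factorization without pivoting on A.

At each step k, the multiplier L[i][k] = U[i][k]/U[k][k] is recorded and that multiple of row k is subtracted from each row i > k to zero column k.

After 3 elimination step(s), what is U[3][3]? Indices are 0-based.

[col 0] pivot 2
  R1 -= 1*R0 → (0, 2, 10, 1)  (L[1][0] := 1)
  R2 -= 11*R0 → (0, 10, 9, 8)  (L[2][0] := 11)
  R3 -= 12*R0 → (0, 5, 1, 12)  (L[3][0] := 12)
[col 1] pivot 2
  R2 -= 5*R1 → (0, 0, 11, 3)  (L[2][1] := 5)
  R3 -= 9*R1 → (0, 0, 2, 3)  (L[3][1] := 9)
[col 2] pivot 11
  R3 -= 12*R2 → (0, 0, 0, 6)  (L[3][2] := 12)

U[3][3] = 6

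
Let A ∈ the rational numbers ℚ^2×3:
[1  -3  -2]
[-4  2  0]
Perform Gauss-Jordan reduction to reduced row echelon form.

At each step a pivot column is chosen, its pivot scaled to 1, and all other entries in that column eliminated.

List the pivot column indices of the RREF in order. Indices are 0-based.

pivot columns: 0, 1

pivot(0,0)=1: scale R0 → (1, -3, -2)
  clear (1,0): R1 −= (-4)R0 → (0, -10, -8)
pivot(1,1)=-10: scale R1 → (0, 1, 4/5)
  clear (0,1): R0 −= (-3)R1 → (1, 0, 2/5)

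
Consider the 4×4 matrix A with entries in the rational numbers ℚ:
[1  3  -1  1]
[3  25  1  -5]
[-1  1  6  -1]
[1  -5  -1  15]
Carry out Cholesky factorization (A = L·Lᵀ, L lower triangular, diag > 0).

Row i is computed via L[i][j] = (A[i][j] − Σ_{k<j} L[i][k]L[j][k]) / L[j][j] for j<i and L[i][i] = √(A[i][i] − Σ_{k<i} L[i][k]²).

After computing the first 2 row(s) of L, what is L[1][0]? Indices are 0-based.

Step 1: L[0][0] = √(1) = 1.
  L[1][0] = (3) / L[0][0] = 3.
Step 2: L[1][1] = √(16) = 4.

L[1][0] = 3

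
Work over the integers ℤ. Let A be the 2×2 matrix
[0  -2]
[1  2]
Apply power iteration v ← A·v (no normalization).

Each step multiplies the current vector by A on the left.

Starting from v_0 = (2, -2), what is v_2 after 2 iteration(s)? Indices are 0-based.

v_0 = (2, -2).
v_1 = A·v_0 = (4, -2).
v_2 = A·v_1 = (4, 0).

v_2 = (4, 0)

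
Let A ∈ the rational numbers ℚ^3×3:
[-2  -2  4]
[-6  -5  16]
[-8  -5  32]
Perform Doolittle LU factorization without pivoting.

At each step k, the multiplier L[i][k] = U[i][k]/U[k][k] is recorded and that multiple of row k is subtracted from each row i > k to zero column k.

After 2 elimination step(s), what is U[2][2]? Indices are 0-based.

Step 1: pivot at (0,0) is -2.
  row1 ← row1 − (3)·row0  ⇒  L[1][0]=3, U row1=(0, 1, 4)
  row2 ← row2 − (4)·row0  ⇒  L[2][0]=4, U row2=(0, 3, 16)
Step 2: pivot at (1,1) is 1.
  row2 ← row2 − (3)·row1  ⇒  L[2][1]=3, U row2=(0, 0, 4)

U[2][2] = 4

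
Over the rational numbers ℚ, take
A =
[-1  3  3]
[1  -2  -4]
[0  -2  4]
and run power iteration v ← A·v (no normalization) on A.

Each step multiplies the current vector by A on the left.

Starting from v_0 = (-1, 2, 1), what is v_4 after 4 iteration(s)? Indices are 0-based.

v_0 = (-1, 2, 1).
v_1 = A·v_0 = (10, -9, 0).
v_2 = A·v_1 = (-37, 28, 18).
v_3 = A·v_2 = (175, -165, 16).
v_4 = A·v_3 = (-622, 441, 394).

v_4 = (-622, 441, 394)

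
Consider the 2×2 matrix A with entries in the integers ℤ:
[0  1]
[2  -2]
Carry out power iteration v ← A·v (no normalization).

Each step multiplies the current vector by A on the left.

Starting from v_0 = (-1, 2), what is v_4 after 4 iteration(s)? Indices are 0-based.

v_0 = (-1, 2).
v_1 = A·v_0 = (2, -6).
v_2 = A·v_1 = (-6, 16).
v_3 = A·v_2 = (16, -44).
v_4 = A·v_3 = (-44, 120).

v_4 = (-44, 120)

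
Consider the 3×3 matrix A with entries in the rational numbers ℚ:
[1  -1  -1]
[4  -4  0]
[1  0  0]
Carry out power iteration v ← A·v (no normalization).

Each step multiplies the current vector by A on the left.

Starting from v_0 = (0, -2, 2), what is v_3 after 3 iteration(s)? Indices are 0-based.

v_3 = (24, 96, -8)

v_0 = (0, -2, 2).
v_1 = A·v_0 = (0, 8, 0).
v_2 = A·v_1 = (-8, -32, 0).
v_3 = A·v_2 = (24, 96, -8).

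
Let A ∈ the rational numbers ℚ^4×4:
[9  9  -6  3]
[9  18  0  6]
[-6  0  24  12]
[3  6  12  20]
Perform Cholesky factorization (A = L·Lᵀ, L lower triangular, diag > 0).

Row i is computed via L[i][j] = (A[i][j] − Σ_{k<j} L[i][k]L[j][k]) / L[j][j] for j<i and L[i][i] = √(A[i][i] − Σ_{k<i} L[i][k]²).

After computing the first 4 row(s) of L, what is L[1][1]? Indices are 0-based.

L[1][1] = 3

Step 1: L[0][0] = √(9) = 3.
  L[1][0] = (9) / L[0][0] = 3.
Step 2: L[1][1] = √(9) = 3.
  L[2][0] = (-6) / L[0][0] = -2.
  L[2][1] = (6) / L[1][1] = 2.
Step 3: L[2][2] = √(16) = 4.
  L[3][0] = (3) / L[0][0] = 1.
  L[3][1] = (3) / L[1][1] = 1.
  L[3][2] = (12) / L[2][2] = 3.
Step 4: L[3][3] = √(9) = 3.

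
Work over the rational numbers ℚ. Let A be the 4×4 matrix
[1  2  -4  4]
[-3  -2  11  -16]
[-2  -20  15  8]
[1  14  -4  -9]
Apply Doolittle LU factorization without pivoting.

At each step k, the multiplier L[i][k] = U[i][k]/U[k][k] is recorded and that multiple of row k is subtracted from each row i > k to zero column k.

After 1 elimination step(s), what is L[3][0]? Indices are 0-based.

Step 1: pivot at (0,0) is 1.
  row1 ← row1 − (-3)·row0  ⇒  L[1][0]=-3, U row1=(0, 4, -1, -4)
  row2 ← row2 − (-2)·row0  ⇒  L[2][0]=-2, U row2=(0, -16, 7, 16)
  row3 ← row3 − (1)·row0  ⇒  L[3][0]=1, U row3=(0, 12, 0, -13)

L[3][0] = 1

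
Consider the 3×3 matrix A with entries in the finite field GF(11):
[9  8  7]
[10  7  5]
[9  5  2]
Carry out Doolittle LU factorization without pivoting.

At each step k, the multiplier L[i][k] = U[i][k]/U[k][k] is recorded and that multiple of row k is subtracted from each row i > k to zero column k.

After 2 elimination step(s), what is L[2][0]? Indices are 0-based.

L[2][0] = 1

[col 0] pivot 9
  R1 -= 6*R0 → (0, 3, 7)  (L[1][0] := 6)
  R2 -= 1*R0 → (0, 8, 6)  (L[2][0] := 1)
[col 1] pivot 3
  R2 -= 10*R1 → (0, 0, 2)  (L[2][1] := 10)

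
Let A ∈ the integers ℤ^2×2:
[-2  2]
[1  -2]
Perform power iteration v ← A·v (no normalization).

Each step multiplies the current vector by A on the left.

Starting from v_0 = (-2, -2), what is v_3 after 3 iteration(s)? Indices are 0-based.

v_0 = (-2, -2).
v_1 = A·v_0 = (0, 2).
v_2 = A·v_1 = (4, -4).
v_3 = A·v_2 = (-16, 12).

v_3 = (-16, 12)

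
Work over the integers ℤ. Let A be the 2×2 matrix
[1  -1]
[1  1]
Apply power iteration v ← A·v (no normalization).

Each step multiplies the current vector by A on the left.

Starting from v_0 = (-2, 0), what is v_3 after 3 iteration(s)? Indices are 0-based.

v_3 = (4, -4)

v_0 = (-2, 0).
v_1 = A·v_0 = (-2, -2).
v_2 = A·v_1 = (0, -4).
v_3 = A·v_2 = (4, -4).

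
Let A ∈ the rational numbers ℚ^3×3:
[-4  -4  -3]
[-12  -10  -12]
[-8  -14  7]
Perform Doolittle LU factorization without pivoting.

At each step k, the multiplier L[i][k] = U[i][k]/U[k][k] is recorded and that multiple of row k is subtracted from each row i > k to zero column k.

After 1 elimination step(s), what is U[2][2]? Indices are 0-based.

U[2][2] = 13

[col 0] pivot -4
  R1 -= 3*R0 → (0, 2, -3)  (L[1][0] := 3)
  R2 -= 2*R0 → (0, -6, 13)  (L[2][0] := 2)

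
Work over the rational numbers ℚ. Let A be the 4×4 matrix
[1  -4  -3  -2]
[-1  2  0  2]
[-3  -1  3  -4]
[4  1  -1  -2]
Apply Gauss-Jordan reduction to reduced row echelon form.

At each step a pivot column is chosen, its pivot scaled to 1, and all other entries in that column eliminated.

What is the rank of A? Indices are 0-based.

rank = 4

step 1: normalize row 0 (÷1) = (1, -4, -3, -2)
  row 1: subtract -1×row0 = (0, -2, -3, 0)
  row 2: subtract -3×row0 = (0, -13, -6, -10)
  row 3: subtract 4×row0 = (0, 17, 11, 6)
step 2: normalize row 1 (÷-2) = (0, 1, 3/2, 0)
  row 0: subtract -4×row1 = (1, 0, 3, -2)
  row 2: subtract -13×row1 = (0, 0, 27/2, -10)
  row 3: subtract 17×row1 = (0, 0, -29/2, 6)
step 3: normalize row 2 (÷27/2) = (0, 0, 1, -20/27)
  row 0: subtract 3×row2 = (1, 0, 0, 2/9)
  row 1: subtract 3/2×row2 = (0, 1, 0, 10/9)
  row 3: subtract -29/2×row2 = (0, 0, 0, -128/27)
step 4: normalize row 3 (÷-128/27) = (0, 0, 0, 1)
  row 0: subtract 2/9×row3 = (1, 0, 0, 0)
  row 1: subtract 10/9×row3 = (0, 1, 0, 0)
  row 2: subtract -20/27×row3 = (0, 0, 1, 0)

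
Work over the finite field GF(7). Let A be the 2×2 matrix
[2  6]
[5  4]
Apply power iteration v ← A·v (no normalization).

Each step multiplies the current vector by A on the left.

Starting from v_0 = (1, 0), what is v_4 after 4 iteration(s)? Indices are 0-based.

v_4 = (3, 6)

v_0 = (1, 0).
v_1 = A·v_0 = (2, 5).
v_2 = A·v_1 = (6, 2).
v_3 = A·v_2 = (3, 3).
v_4 = A·v_3 = (3, 6).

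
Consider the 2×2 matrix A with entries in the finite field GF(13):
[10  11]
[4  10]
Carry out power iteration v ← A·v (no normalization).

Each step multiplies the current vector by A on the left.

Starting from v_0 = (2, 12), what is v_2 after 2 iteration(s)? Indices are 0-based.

v_2 = (3, 3)

v_0 = (2, 12).
v_1 = A·v_0 = (9, 11).
v_2 = A·v_1 = (3, 3).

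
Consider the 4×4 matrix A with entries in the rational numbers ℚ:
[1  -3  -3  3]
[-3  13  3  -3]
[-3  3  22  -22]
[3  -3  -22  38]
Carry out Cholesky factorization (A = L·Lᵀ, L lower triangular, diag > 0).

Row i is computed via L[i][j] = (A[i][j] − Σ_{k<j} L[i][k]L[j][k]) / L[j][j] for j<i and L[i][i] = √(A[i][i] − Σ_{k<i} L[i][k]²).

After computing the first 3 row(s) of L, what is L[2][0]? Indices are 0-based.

L[2][0] = -3

Step 1: L[0][0] = √(1) = 1.
  L[1][0] = (-3) / L[0][0] = -3.
Step 2: L[1][1] = √(4) = 2.
  L[2][0] = (-3) / L[0][0] = -3.
  L[2][1] = (-6) / L[1][1] = -3.
Step 3: L[2][2] = √(4) = 2.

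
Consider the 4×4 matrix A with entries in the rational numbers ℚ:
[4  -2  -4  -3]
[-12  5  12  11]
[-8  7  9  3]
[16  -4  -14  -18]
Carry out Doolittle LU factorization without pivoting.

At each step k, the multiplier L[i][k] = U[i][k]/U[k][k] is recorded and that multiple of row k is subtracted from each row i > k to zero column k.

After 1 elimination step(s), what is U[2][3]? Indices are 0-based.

[col 0] pivot 4
  R1 -= -3*R0 → (0, -1, 0, 2)  (L[1][0] := -3)
  R2 -= -2*R0 → (0, 3, 1, -3)  (L[2][0] := -2)
  R3 -= 4*R0 → (0, 4, 2, -6)  (L[3][0] := 4)

U[2][3] = -3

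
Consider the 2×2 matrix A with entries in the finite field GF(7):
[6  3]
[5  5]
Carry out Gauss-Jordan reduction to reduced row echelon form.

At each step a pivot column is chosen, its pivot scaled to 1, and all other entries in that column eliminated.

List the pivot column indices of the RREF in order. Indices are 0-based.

pivot columns: 0, 1

pivot(0,0)=6: scale R0 → (1, 4)
  clear (1,0): R1 −= (5)R0 → (0, 6)
pivot(1,1)=6: scale R1 → (0, 1)
  clear (0,1): R0 −= (4)R1 → (1, 0)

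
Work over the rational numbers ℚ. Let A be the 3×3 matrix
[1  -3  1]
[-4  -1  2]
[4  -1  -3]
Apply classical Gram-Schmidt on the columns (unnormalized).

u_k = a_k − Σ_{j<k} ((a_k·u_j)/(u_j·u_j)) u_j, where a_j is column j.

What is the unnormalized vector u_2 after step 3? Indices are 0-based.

u_2 = (100/177, -275/354, -325/354)

Step 1: u_0 = a_0 = (1, -4, 4).
Step 2: u_1 = a_1 − (-1/11)·u_0 = (-32/11, -15/11, -7/11).
Step 3: u_2 = a_2 − (-19/33)·u_0 − (-41/118)·u_1 = (100/177, -275/354, -325/354).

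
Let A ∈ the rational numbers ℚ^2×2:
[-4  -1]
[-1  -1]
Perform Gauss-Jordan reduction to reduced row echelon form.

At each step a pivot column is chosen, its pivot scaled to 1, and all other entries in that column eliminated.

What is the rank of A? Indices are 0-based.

step 1: normalize row 0 (÷-4) = (1, 1/4)
  row 1: subtract -1×row0 = (0, -3/4)
step 2: normalize row 1 (÷-3/4) = (0, 1)
  row 0: subtract 1/4×row1 = (1, 0)

rank = 2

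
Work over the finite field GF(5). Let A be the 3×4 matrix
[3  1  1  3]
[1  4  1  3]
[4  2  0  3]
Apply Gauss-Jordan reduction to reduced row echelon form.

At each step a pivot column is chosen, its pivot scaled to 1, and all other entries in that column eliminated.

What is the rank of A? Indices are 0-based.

[1] R0 /= 3  ⇒  (1, 2, 2, 1)
     R1 -= 1·R0  ⇒  (0, 2, 4, 2)
     R2 -= 4·R0  ⇒  (0, 4, 2, 4)
[2] R1 /= 2  ⇒  (0, 1, 2, 1)
     R0 -= 2·R1  ⇒  (1, 0, 3, 4)
     R2 -= 4·R1  ⇒  (0, 0, 4, 0)
[3] R2 /= 4  ⇒  (0, 0, 1, 0)
     R0 -= 3·R2  ⇒  (1, 0, 0, 4)
     R1 -= 2·R2  ⇒  (0, 1, 0, 1)

rank = 3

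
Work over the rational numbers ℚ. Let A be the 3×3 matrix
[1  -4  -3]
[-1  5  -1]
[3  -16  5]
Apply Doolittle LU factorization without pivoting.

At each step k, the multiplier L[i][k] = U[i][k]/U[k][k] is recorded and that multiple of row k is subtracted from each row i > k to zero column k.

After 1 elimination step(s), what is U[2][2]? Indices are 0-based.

U[2][2] = 14

Step 1: pivot at (0,0) is 1.
  row1 ← row1 − (-1)·row0  ⇒  L[1][0]=-1, U row1=(0, 1, -4)
  row2 ← row2 − (3)·row0  ⇒  L[2][0]=3, U row2=(0, -4, 14)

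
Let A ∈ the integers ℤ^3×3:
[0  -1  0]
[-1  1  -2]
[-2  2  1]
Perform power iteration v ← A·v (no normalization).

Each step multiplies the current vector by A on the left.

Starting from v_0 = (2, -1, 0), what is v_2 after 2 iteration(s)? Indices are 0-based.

v_2 = (3, 8, -14)

v_0 = (2, -1, 0).
v_1 = A·v_0 = (1, -3, -6).
v_2 = A·v_1 = (3, 8, -14).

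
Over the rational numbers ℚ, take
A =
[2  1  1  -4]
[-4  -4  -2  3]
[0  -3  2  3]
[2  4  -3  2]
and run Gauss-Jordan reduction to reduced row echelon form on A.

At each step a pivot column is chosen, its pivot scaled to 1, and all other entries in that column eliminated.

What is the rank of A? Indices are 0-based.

rank = 4

[1] R0 /= 2  ⇒  (1, 1/2, 1/2, -2)
     R1 -= -4·R0  ⇒  (0, -2, 0, -5)
     R3 -= 2·R0  ⇒  (0, 3, -4, 6)
[2] R1 /= -2  ⇒  (0, 1, 0, 5/2)
     R0 -= 1/2·R1  ⇒  (1, 0, 1/2, -13/4)
     R2 -= -3·R1  ⇒  (0, 0, 2, 21/2)
     R3 -= 3·R1  ⇒  (0, 0, -4, -3/2)
[3] R2 /= 2  ⇒  (0, 0, 1, 21/4)
     R0 -= 1/2·R2  ⇒  (1, 0, 0, -47/8)
     R3 -= -4·R2  ⇒  (0, 0, 0, 39/2)
[4] R3 /= 39/2  ⇒  (0, 0, 0, 1)
     R0 -= -47/8·R3  ⇒  (1, 0, 0, 0)
     R1 -= 5/2·R3  ⇒  (0, 1, 0, 0)
     R2 -= 21/4·R3  ⇒  (0, 0, 1, 0)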